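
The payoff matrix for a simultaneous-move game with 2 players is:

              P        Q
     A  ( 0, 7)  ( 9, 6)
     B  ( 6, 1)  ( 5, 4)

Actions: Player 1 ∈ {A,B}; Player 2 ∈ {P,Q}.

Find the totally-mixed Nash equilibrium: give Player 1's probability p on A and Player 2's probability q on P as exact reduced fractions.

P1 indiff ⇒ q·0+(1-q)·9 = q·6+(1-q)·5 ⇒ q(-6) = (1-q)(-4) ⇒ q = 2/5
P2 indiff ⇒ p·7+(1-p)·1 = p·6+(1-p)·4 ⇒ p(1) = (1-p)(3) ⇒ p = 3/4

p=3/4, q=2/5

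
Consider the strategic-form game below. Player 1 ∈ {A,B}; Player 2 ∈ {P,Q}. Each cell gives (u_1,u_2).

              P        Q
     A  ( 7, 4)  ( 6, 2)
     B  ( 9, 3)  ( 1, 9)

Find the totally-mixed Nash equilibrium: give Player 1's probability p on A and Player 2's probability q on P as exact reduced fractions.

(p,q) = (3/4, 5/7)

P1 indiff ⇒ q·7+(1-q)·6 = q·9+(1-q)·1 ⇒ q(-2) = (1-q)(-5) ⇒ q = 5/7
P2 indiff ⇒ p·4+(1-p)·3 = p·2+(1-p)·9 ⇒ p(2) = (1-p)(6) ⇒ p = 3/4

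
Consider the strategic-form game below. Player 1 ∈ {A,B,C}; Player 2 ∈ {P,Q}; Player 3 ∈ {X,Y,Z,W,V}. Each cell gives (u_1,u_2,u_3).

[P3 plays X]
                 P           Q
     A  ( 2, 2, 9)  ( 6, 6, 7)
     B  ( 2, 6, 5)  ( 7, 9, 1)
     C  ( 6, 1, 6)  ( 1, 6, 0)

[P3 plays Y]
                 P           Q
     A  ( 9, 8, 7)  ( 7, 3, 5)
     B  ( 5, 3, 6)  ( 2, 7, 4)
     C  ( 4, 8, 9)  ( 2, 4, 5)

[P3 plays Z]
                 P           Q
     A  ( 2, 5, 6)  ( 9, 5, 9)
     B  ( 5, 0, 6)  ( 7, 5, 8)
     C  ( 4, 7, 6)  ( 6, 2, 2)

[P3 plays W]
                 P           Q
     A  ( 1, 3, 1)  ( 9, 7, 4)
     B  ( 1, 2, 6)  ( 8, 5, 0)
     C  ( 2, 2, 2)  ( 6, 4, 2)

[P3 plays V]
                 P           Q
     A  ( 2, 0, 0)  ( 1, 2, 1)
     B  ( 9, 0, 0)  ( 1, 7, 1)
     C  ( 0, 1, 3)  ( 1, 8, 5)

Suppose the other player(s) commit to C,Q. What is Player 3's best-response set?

P3 best: {Y,V}

u_3(X vs C,Q) = 0
u_3(Y vs C,Q) = 5
u_3(Z vs C,Q) = 2
u_3(W vs C,Q) = 2
u_3(V vs C,Q) = 5
max payoff 5 at {Y,V}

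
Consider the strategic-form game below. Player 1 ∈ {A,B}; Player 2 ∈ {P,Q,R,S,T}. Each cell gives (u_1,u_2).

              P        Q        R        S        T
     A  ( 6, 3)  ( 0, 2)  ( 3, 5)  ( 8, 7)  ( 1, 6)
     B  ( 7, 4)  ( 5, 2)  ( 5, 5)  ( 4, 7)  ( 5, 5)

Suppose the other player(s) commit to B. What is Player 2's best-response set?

u_2(P vs B) = 4
u_2(Q vs B) = 2
u_2(R vs B) = 5
u_2(S vs B) = 7
u_2(T vs B) = 5
max payoff 7 at {S}

argmax u_2 = {S}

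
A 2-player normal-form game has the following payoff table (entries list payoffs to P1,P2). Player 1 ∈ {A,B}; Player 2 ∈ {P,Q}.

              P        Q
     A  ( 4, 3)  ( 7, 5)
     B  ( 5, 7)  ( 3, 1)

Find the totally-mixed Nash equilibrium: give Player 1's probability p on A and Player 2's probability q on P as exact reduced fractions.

P1 indiff ⇒ q·4+(1-q)·7 = q·5+(1-q)·3 ⇒ q(-1) = (1-q)(-4) ⇒ q = 4/5
P2 indiff ⇒ p·3+(1-p)·7 = p·5+(1-p)·1 ⇒ p(-2) = (1-p)(-6) ⇒ p = 3/4

p=3/4, q=4/5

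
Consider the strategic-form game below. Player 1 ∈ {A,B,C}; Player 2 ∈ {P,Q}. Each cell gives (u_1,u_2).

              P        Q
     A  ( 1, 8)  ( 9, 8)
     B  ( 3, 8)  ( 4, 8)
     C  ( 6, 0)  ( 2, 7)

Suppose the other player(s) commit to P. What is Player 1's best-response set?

argmax u_1 = {C}

u_1(A vs P) = 1
u_1(B vs P) = 3
u_1(C vs P) = 6
max payoff 6 at {C}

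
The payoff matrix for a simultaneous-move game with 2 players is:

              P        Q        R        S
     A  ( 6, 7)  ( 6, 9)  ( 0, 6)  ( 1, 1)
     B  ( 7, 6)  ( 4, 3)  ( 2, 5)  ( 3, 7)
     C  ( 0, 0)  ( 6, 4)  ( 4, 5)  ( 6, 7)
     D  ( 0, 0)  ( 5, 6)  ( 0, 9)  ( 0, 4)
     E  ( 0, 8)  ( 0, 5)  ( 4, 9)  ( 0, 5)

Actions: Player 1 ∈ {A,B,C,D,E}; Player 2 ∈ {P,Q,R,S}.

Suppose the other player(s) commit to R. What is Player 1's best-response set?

argmax u_1 = {C,E}

u_1(A vs R) = 0
u_1(B vs R) = 2
u_1(C vs R) = 4
u_1(D vs R) = 0
u_1(E vs R) = 4
max payoff 4 at {C,E}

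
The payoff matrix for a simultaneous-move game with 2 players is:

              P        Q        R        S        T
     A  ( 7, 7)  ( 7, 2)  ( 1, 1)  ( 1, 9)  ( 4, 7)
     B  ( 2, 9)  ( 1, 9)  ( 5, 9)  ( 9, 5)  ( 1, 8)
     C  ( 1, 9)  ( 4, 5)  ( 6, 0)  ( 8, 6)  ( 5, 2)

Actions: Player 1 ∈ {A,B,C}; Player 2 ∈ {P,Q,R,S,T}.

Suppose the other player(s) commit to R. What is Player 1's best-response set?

argmax u_1 = {C}

u_1(A vs R) = 1
u_1(B vs R) = 5
u_1(C vs R) = 6
max payoff 6 at {C}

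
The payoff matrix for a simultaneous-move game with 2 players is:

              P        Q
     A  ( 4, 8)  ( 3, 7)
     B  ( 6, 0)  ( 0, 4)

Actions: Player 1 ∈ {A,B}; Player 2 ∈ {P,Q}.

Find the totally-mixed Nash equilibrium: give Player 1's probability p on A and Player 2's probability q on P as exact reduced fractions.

(p,q) = (4/5, 3/5)

P1 indiff ⇒ q·4+(1-q)·3 = q·6+(1-q)·0 ⇒ q(-2) = (1-q)(-3) ⇒ q = 3/5
P2 indiff ⇒ p·8+(1-p)·0 = p·7+(1-p)·4 ⇒ p(1) = (1-p)(4) ⇒ p = 4/5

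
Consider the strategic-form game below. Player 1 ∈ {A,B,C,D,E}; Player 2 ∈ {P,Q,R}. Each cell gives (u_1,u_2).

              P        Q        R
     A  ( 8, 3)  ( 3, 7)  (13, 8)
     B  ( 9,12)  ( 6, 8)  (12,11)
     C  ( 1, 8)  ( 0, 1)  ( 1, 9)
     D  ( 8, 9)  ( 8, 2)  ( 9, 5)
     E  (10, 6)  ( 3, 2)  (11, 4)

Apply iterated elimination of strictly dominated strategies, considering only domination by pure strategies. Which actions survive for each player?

Survivors P1:{A,B,E} P2:{P,R}

P1 drop C (A beats it: P:8>1 Q:3>0 R:13>1)
P2 drop Q (R beats it: A:8>7 B:11>8 D:5>2 E:4>2)
P1 drop D (B beats it: P:9>8 R:12>9)
P1→{A,B,E} P2→{P,R}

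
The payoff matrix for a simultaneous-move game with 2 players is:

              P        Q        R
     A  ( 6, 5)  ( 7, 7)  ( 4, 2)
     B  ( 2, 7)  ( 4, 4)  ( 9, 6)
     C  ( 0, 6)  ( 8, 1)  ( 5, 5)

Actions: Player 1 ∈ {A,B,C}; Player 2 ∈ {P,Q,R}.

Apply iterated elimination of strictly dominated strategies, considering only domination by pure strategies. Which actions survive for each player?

IESDS → P1:{A,C} P2:{P,Q}

P2 drop R (P beats it: A:5>2 B:7>6 C:6>5)
P1 drop B (A beats it: P:6>2 Q:7>4)
P1→{A,C} P2→{P,Q}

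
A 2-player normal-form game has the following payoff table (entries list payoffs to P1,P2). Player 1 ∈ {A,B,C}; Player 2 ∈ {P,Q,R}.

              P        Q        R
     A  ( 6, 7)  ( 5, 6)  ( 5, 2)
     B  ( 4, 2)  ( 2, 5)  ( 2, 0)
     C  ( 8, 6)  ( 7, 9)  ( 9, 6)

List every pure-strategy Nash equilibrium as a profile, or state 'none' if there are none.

(A,P): not NE [P1→C gives 8>6]
(A,Q): not NE [P1→C gives 7>5; P2→P gives 7>6]
(A,R): not NE [P1→C gives 9>5; P2→P gives 7>2]
(B,P): not NE [P1→C gives 8>4; P2→Q gives 5>2]
(B,Q): not NE [P1→C gives 7>2]
(B,R): not NE [P1→C gives 9>2; P2→Q gives 5>0]
(C,P): not NE [P2→Q gives 9>6]
(C,Q): NE
(C,R): not NE [P2→Q gives 9>6]

PSNE = {(C,Q)}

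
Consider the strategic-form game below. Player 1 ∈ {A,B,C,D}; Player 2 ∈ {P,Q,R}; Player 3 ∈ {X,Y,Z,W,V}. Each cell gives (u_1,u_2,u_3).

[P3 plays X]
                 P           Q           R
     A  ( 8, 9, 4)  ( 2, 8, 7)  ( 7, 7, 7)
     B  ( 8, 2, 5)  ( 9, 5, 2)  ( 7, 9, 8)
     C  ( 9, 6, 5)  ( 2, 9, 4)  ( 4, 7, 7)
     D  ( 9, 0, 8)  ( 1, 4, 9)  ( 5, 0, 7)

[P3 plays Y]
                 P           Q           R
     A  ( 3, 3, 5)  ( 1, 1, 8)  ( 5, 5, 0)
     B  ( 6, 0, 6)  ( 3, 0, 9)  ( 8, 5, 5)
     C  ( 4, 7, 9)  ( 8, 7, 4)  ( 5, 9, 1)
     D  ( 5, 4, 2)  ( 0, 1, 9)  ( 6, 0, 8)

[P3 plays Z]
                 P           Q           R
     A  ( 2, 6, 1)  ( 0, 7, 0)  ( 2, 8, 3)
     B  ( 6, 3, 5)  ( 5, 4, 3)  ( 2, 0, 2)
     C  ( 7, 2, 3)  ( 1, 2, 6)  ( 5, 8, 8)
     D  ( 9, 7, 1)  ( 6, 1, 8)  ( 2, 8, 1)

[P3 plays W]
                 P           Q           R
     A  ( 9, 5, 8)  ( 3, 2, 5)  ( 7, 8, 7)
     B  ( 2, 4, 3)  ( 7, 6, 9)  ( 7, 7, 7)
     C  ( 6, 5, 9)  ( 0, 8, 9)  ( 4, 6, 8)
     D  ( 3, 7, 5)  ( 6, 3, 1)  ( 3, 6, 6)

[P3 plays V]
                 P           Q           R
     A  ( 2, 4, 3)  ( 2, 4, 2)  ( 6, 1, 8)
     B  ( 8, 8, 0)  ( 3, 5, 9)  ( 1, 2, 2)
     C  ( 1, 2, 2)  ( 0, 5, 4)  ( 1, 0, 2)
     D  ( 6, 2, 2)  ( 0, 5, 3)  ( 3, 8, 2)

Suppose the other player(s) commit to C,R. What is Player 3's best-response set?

argmax u_3 = {Z,W}

u_3(X vs C,R) = 7
u_3(Y vs C,R) = 1
u_3(Z vs C,R) = 8
u_3(W vs C,R) = 8
u_3(V vs C,R) = 2
max payoff 8 at {Z,W}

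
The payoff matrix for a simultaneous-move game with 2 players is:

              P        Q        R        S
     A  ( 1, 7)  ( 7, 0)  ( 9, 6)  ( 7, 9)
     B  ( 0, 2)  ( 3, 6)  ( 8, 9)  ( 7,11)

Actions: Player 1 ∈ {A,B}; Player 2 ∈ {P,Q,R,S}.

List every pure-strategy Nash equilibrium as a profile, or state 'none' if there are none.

NE set: (A,S), (B,S)

(A,P): not NE [P2→S gives 9>7]
(A,Q): not NE [P2→S gives 9>0]
(A,R): not NE [P2→S gives 9>6]
(A,S): NE
(B,P): not NE [P1→A gives 1>0; P2→S gives 11>2]
(B,Q): not NE [P1→A gives 7>3; P2→S gives 11>6]
(B,R): not NE [P1→A gives 9>8; P2→S gives 11>9]
(B,S): NE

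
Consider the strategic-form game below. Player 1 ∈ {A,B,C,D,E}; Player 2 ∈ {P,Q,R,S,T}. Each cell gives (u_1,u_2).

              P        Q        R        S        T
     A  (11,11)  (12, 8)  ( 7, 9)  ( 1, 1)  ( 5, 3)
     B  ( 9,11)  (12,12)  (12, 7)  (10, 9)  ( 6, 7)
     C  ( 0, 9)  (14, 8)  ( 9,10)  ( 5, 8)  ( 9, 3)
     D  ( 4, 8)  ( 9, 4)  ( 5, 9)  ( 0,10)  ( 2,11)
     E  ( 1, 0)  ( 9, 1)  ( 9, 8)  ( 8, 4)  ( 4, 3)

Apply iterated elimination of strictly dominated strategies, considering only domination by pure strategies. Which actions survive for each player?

IESDS → P1:{A,B,C} P2:{P,Q,R}

P1 drop D (A beats it: P:11>4 Q:12>9 R:7>5 S:1>0 T:5>2)
P1 drop E (B beats it: P:9>1 Q:12>9 R:12>9 S:10>8 T:6>4)
P2 drop S (P beats it: A:11>1 B:11>9 C:9>8)
P2 drop T (P beats it: A:11>3 B:11>7 C:9>3)
P1→{A,B,C} P2→{P,Q,R}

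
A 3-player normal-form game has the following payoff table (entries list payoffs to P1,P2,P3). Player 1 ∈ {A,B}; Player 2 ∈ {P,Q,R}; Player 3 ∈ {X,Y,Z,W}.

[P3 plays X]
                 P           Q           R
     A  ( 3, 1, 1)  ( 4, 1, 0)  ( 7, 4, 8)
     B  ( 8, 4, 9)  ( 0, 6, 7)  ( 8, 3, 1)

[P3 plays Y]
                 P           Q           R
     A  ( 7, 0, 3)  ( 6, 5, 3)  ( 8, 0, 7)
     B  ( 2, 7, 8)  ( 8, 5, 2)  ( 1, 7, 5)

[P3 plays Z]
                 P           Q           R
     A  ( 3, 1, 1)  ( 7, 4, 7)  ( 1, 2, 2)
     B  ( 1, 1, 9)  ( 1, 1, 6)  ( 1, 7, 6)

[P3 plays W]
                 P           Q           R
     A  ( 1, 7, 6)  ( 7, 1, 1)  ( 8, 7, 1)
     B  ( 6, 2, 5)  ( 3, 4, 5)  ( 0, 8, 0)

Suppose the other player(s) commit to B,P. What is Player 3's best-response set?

argmax u_3 = {X,Z}

u_3(X vs B,P) = 9
u_3(Y vs B,P) = 8
u_3(Z vs B,P) = 9
u_3(W vs B,P) = 5
max payoff 9 at {X,Z}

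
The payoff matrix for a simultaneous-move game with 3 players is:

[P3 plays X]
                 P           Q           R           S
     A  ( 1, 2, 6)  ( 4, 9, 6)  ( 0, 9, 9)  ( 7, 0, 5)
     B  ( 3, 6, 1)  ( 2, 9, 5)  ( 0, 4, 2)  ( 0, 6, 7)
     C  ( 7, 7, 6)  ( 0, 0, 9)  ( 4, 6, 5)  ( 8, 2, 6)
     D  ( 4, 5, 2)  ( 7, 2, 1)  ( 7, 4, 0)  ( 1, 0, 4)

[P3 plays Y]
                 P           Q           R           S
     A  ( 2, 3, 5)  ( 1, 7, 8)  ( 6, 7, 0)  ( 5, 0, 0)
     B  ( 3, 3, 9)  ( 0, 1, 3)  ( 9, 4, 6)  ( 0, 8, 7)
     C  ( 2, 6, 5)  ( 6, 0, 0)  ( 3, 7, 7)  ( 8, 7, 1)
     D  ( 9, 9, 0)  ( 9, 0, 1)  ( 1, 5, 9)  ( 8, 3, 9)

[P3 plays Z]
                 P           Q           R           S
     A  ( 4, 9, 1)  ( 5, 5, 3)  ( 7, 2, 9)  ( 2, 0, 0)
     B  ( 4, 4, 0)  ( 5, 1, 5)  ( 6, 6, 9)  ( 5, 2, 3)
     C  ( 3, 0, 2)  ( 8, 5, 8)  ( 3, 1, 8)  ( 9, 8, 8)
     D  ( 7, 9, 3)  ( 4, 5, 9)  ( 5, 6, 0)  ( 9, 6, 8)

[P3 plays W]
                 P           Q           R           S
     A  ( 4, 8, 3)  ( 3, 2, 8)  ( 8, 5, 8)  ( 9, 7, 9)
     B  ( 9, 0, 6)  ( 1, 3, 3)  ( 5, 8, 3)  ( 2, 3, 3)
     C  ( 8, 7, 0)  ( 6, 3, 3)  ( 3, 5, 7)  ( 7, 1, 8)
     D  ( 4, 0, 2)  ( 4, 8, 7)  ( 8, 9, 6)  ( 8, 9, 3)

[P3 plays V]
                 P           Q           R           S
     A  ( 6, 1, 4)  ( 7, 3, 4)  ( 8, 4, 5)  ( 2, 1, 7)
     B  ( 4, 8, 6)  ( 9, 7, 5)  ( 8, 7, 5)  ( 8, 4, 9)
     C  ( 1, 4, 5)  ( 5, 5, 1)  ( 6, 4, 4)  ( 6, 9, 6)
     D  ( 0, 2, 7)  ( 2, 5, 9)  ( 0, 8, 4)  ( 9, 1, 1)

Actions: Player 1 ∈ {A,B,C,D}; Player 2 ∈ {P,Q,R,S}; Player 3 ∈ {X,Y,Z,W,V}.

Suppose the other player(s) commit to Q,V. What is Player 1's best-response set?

u_1(A vs Q,V) = 7
u_1(B vs Q,V) = 9
u_1(C vs Q,V) = 5
u_1(D vs Q,V) = 2
max payoff 9 at {B}

argmax u_1 = {B}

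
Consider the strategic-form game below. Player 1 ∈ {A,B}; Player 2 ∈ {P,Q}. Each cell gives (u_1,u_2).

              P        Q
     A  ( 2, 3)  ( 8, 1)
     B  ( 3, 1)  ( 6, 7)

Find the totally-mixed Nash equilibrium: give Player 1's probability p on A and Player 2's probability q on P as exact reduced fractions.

P1 indiff ⇒ q·2+(1-q)·8 = q·3+(1-q)·6 ⇒ q(-1) = (1-q)(-2) ⇒ q = 2/3
P2 indiff ⇒ p·3+(1-p)·1 = p·1+(1-p)·7 ⇒ p(2) = (1-p)(6) ⇒ p = 3/4

(p,q) = (3/4, 2/3)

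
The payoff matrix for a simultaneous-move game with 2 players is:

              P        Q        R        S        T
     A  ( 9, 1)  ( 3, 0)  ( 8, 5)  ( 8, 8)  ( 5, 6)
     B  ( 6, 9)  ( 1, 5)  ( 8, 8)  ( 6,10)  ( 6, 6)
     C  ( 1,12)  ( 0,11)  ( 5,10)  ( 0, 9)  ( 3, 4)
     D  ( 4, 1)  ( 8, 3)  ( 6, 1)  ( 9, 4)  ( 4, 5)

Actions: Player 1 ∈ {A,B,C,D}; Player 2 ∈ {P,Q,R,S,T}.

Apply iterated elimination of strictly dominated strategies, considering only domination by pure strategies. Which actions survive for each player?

Survivors P1:{A,B,D} P2:{S,T}

P1 drop C (A beats it: P:9>1 Q:3>0 R:8>5 S:8>0 T:5>3)
P2 drop P (S beats it: A:8>1 B:10>9 D:4>1)
P2 drop Q (S beats it: A:8>0 B:10>5 D:4>3)
P2 drop R (S beats it: A:8>5 B:10>8 D:4>1)
P1→{A,B,D} P2→{S,T}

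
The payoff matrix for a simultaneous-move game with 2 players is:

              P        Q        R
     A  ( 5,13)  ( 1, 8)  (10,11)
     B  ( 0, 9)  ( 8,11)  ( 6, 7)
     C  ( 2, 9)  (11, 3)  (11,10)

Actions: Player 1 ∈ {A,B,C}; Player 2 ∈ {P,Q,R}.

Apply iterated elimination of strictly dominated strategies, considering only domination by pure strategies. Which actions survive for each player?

Survivors P1:{A,C} P2:{P,R}

P1 drop B (C beats it: P:2>0 Q:11>8 R:11>6)
P2 drop Q (P beats it: A:13>8 C:9>3)
P1→{A,C} P2→{P,R}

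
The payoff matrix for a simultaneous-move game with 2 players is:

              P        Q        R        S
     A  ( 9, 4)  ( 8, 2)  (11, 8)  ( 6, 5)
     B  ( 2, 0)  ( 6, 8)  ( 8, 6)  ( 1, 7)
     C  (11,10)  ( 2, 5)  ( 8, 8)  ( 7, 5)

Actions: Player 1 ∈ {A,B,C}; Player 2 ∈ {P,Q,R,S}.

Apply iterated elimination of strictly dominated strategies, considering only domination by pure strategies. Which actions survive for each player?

P1 drop B (A beats it: P:9>2 Q:8>6 R:11>8 S:6>1)
P2 drop Q (P beats it: A:4>2 C:10>5)
P2 drop S (R beats it: A:8>5 C:8>5)
P1→{A,C} P2→{P,R}

Survivors P1:{A,C} P2:{P,R}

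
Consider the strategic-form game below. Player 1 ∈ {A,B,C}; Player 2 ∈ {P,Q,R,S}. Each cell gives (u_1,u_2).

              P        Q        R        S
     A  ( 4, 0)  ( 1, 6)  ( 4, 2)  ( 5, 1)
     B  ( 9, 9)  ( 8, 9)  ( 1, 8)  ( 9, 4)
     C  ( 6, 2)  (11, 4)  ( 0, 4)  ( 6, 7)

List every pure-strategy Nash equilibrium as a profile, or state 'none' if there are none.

PSNE = {(B,P)}

(A,P): not NE [P1→B gives 9>4; P2→Q gives 6>0]
(A,Q): not NE [P1→C gives 11>1]
(A,R): not NE [P2→Q gives 6>2]
(A,S): not NE [P1→B gives 9>5; P2→Q gives 6>1]
(B,P): NE
(B,Q): not NE [P1→C gives 11>8]
(B,R): not NE [P1→A gives 4>1; P2→Q gives 9>8]
(B,S): not NE [P2→Q gives 9>4]
(C,P): not NE [P1→B gives 9>6; P2→S gives 7>2]
(C,Q): not NE [P2→S gives 7>4]
(C,R): not NE [P1→A gives 4>0; P2→S gives 7>4]
(C,S): not NE [P1→B gives 9>6]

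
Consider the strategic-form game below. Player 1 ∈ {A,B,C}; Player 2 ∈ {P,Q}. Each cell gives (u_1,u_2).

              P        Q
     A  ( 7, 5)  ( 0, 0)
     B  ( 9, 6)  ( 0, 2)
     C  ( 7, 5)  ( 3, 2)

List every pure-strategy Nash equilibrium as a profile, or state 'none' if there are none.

PSNE = {(B,P)}

(A,P): not NE [P1→B gives 9>7]
(A,Q): not NE [P1→C gives 3>0; P2→P gives 5>0]
(B,P): NE
(B,Q): not NE [P1→C gives 3>0; P2→P gives 6>2]
(C,P): not NE [P1→B gives 9>7]
(C,Q): not NE [P2→P gives 5>2]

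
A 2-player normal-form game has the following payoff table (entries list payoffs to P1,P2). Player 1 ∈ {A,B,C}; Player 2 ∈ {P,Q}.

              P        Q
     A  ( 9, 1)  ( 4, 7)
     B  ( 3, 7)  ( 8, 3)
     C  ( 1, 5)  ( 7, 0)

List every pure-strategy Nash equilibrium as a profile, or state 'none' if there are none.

No pure NE.

(A,P): not NE [P2→Q gives 7>1]
(A,Q): not NE [P1→B gives 8>4]
(B,P): not NE [P1→A gives 9>3]
(B,Q): not NE [P2→P gives 7>3]
(C,P): not NE [P1→A gives 9>1]
(C,Q): not NE [P1→B gives 8>7; P2→P gives 5>0]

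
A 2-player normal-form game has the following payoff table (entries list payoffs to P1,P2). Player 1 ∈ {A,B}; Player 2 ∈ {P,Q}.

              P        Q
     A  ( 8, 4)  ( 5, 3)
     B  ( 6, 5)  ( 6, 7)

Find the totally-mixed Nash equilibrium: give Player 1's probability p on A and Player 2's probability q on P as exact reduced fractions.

P1 indiff ⇒ q·8+(1-q)·5 = q·6+(1-q)·6 ⇒ q(2) = (1-q)(1) ⇒ q = 1/3
P2 indiff ⇒ p·4+(1-p)·5 = p·3+(1-p)·7 ⇒ p(1) = (1-p)(2) ⇒ p = 2/3

P1 mixes 2/3 on A; P2 mixes 1/3 on P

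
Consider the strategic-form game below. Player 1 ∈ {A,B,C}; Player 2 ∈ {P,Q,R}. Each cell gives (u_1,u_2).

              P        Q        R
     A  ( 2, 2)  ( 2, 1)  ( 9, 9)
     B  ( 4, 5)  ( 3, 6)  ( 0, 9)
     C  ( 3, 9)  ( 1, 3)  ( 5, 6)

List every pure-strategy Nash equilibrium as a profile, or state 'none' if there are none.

(A,P): not NE [P1→B gives 4>2; P2→R gives 9>2]
(A,Q): not NE [P1→B gives 3>2; P2→R gives 9>1]
(A,R): NE
(B,P): not NE [P2→R gives 9>5]
(B,Q): not NE [P2→R gives 9>6]
(B,R): not NE [P1→A gives 9>0]
(C,P): not NE [P1→B gives 4>3]
(C,Q): not NE [P1→B gives 3>1; P2→P gives 9>3]
(C,R): not NE [P1→A gives 9>5; P2→P gives 9>6]

PSNE = {(A,R)}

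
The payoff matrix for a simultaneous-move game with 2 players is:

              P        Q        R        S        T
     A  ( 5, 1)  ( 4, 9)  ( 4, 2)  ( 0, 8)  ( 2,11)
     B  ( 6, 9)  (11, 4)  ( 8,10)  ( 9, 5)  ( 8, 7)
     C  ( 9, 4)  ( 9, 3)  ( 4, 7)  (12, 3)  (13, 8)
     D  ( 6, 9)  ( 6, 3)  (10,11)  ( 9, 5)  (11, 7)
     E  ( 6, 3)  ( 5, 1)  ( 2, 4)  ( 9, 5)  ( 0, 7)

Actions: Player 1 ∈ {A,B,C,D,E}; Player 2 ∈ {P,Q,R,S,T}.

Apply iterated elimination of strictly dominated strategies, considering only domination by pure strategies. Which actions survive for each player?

Remaining: P1:{C,D} P2:{R,T}

P1 drop A (B beats it: P:6>5 Q:11>4 R:8>4 S:9>0 T:8>2)
P1 drop E (C beats it: P:9>6 Q:9>5 R:4>2 S:12>9 T:13>0)
P2 drop P (R beats it: B:10>9 C:7>4 D:11>9)
P2 drop Q (R beats it: B:10>4 C:7>3 D:11>3)
P2 drop S (R beats it: B:10>5 C:7>3 D:11>5)
P1 drop B (D beats it: R:10>8 T:11>8)
P1→{C,D} P2→{R,T}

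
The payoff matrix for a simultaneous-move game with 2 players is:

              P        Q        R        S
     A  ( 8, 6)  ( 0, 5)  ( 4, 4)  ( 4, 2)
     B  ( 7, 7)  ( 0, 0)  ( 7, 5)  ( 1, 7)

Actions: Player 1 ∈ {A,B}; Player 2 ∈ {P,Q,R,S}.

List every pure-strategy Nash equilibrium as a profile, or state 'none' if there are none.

(A,P): NE
(A,Q): not NE [P2→P gives 6>5]
(A,R): not NE [P1→B gives 7>4; P2→P gives 6>4]
(A,S): not NE [P2→P gives 6>2]
(B,P): not NE [P1→A gives 8>7]
(B,Q): not NE [P2→S gives 7>0]
(B,R): not NE [P2→S gives 7>5]
(B,S): not NE [P1→A gives 4>1]

NE set: (A,P)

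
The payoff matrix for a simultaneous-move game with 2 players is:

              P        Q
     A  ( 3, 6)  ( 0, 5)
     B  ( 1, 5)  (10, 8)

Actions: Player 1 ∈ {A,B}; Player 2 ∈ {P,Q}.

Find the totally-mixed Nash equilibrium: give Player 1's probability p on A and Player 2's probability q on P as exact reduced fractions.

P1 indiff ⇒ q·3+(1-q)·0 = q·1+(1-q)·10 ⇒ q(2) = (1-q)(10) ⇒ q = 5/6
P2 indiff ⇒ p·6+(1-p)·5 = p·5+(1-p)·8 ⇒ p(1) = (1-p)(3) ⇒ p = 3/4

P1 mixes 3/4 on A; P2 mixes 5/6 on P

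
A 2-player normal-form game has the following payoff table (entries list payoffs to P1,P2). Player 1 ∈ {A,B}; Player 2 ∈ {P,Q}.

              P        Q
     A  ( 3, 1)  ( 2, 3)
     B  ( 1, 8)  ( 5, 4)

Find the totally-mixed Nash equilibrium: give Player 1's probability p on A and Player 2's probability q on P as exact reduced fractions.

(p,q) = (2/3, 3/5)

P1 indiff ⇒ q·3+(1-q)·2 = q·1+(1-q)·5 ⇒ q(2) = (1-q)(3) ⇒ q = 3/5
P2 indiff ⇒ p·1+(1-p)·8 = p·3+(1-p)·4 ⇒ p(-2) = (1-p)(-4) ⇒ p = 2/3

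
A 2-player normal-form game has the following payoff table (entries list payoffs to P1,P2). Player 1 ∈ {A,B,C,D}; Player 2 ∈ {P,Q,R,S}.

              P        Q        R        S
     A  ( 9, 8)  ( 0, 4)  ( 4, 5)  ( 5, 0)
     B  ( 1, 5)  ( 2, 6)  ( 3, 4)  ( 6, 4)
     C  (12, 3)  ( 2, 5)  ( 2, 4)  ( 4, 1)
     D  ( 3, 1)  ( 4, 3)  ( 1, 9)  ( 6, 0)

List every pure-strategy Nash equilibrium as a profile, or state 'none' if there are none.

PSNE: ∅

(A,P): not NE [P1→C gives 12>9]
(A,Q): not NE [P1→D gives 4>0; P2→P gives 8>4]
(A,R): not NE [P2→P gives 8>5]
(A,S): not NE [P1→D gives 6>5; P2→P gives 8>0]
(B,P): not NE [P1→C gives 12>1; P2→Q gives 6>5]
(B,Q): not NE [P1→D gives 4>2]
(B,R): not NE [P1→A gives 4>3; P2→Q gives 6>4]
(B,S): not NE [P2→Q gives 6>4]
(C,P): not NE [P2→Q gives 5>3]
(C,Q): not NE [P1→D gives 4>2]
(C,R): not NE [P1→A gives 4>2; P2→Q gives 5>4]
(C,S): not NE [P1→D gives 6>4; P2→Q gives 5>1]
(D,P): not NE [P1→C gives 12>3; P2→R gives 9>1]
(D,Q): not NE [P2→R gives 9>3]
(D,R): not NE [P1→A gives 4>1]
(D,S): not NE [P2→R gives 9>0]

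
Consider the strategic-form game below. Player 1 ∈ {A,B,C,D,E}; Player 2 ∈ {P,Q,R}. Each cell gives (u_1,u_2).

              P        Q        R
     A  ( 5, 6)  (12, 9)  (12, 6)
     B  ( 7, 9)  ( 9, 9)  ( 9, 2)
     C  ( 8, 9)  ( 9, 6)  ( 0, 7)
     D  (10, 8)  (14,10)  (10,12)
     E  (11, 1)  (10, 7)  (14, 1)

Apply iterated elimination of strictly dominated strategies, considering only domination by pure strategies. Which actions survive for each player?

P1 drop B (D beats it: P:10>7 Q:14>9 R:10>9)
P1 drop C (D beats it: P:10>8 Q:14>9 R:10>0)
P2 drop P (Q beats it: A:9>6 D:10>8 E:7>1)
P1→{A,D,E} P2→{Q,R}

IESDS → P1:{A,D,E} P2:{Q,R}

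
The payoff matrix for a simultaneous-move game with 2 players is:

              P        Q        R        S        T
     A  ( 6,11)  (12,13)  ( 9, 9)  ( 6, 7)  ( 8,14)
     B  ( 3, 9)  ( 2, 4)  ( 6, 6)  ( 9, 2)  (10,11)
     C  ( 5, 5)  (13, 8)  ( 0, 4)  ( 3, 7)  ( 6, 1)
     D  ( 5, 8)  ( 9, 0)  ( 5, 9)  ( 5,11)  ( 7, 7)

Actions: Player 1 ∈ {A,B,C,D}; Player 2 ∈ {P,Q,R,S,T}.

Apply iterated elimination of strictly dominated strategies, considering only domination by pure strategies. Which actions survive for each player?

P1 drop D (A beats it: P:6>5 Q:12>9 R:9>5 S:6>5 T:8>7)
P2 drop R (P beats it: A:11>9 B:9>6 C:5>4)
P2 drop S (Q beats it: A:13>7 B:4>2 C:8>7)
P1→{A,B,C} P2→{P,Q,T}

IESDS → P1:{A,B,C} P2:{P,Q,T}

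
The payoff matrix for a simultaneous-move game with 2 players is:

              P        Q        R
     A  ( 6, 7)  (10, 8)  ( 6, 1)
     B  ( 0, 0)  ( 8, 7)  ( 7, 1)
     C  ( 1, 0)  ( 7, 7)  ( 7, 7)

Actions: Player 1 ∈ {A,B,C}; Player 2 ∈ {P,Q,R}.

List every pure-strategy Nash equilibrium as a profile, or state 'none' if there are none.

PSNE = {(A,Q), (C,R)}

(A,P): not NE [P2→Q gives 8>7]
(A,Q): NE
(A,R): not NE [P1→C gives 7>6; P2→Q gives 8>1]
(B,P): not NE [P1→A gives 6>0; P2→Q gives 7>0]
(B,Q): not NE [P1→A gives 10>8]
(B,R): not NE [P2→Q gives 7>1]
(C,P): not NE [P1→A gives 6>1; P2→R gives 7>0]
(C,Q): not NE [P1→A gives 10>7]
(C,R): NE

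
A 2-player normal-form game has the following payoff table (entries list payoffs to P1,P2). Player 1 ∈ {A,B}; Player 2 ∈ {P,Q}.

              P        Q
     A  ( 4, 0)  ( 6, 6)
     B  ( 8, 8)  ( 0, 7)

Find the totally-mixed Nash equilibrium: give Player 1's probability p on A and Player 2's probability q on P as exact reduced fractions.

P1 indiff ⇒ q·4+(1-q)·6 = q·8+(1-q)·0 ⇒ q(-4) = (1-q)(-6) ⇒ q = 3/5
P2 indiff ⇒ p·0+(1-p)·8 = p·6+(1-p)·7 ⇒ p(-6) = (1-p)(-1) ⇒ p = 1/7

(p,q) = (1/7, 3/5)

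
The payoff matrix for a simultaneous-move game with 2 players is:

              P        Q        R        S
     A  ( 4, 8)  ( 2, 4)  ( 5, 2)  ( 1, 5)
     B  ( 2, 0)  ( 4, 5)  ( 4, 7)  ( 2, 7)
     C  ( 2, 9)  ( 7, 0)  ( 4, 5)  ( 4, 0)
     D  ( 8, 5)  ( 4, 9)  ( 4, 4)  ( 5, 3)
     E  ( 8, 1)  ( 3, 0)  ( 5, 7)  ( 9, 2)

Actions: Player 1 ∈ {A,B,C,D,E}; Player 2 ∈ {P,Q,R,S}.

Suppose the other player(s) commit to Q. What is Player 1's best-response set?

u_1(A vs Q) = 2
u_1(B vs Q) = 4
u_1(C vs Q) = 7
u_1(D vs Q) = 4
u_1(E vs Q) = 3
max payoff 7 at {C}

P1 best: {C}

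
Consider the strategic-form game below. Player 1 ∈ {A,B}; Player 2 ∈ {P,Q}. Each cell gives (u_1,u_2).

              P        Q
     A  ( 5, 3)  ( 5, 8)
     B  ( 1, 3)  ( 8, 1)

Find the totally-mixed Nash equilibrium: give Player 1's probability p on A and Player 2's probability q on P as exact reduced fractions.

P1 indiff ⇒ q·5+(1-q)·5 = q·1+(1-q)·8 ⇒ q(4) = (1-q)(3) ⇒ q = 3/7
P2 indiff ⇒ p·3+(1-p)·3 = p·8+(1-p)·1 ⇒ p(-5) = (1-p)(-2) ⇒ p = 2/7

p=2/7, q=3/7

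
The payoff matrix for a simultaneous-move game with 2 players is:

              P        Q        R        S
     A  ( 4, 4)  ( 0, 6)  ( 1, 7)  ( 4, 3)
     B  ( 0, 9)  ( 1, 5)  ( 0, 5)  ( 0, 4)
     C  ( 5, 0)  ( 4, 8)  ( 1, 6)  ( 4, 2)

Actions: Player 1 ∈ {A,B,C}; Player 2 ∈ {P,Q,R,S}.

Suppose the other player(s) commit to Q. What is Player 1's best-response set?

argmax u_1 = {C}

u_1(A vs Q) = 0
u_1(B vs Q) = 1
u_1(C vs Q) = 4
max payoff 4 at {C}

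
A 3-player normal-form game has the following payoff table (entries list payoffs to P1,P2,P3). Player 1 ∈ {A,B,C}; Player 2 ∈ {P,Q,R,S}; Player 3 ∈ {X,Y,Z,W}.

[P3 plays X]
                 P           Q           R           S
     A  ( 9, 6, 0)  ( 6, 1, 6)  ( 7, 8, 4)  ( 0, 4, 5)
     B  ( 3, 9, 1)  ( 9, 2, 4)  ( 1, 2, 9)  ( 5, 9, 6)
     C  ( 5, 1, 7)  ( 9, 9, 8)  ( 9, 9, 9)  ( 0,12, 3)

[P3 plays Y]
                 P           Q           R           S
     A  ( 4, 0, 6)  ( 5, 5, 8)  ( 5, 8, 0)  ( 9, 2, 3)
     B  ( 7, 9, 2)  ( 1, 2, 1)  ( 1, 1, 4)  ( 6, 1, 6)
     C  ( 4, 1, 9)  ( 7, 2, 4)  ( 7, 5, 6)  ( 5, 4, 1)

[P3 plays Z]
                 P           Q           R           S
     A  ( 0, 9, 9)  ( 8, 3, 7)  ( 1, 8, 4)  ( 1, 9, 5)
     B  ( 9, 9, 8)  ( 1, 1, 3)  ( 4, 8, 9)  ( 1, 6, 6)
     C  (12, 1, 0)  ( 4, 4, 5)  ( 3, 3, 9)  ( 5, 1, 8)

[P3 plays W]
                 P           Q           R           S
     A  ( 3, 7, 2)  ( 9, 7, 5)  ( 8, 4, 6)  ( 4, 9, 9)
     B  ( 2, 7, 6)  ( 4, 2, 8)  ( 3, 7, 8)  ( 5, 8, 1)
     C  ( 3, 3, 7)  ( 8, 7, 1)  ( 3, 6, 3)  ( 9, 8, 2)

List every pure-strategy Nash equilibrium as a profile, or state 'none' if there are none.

(A,P,X): not NE [P2→R gives 8>6; P3→Z gives 9>0]
(A,P,Y): not NE [P1→B gives 7>4; P2→R gives 8>0; P3→Z gives 9>6]
(A,P,Z): not NE [P1→C gives 12>0]
(A,P,W): not NE [P2→S gives 9>7; P3→Z gives 9>2]
(A,Q,X): not NE [P1→C gives 9>6; P2→R gives 8>1; P3→Y gives 8>6]
(A,Q,Y): not NE [P1→C gives 7>5; P2→R gives 8>5]
(A,Q,Z): not NE [P2→S gives 9>3; P3→Y gives 8>7]
(A,Q,W): not NE [P2→S gives 9>7; P3→Y gives 8>5]
(A,R,X): not NE [P1→C gives 9>7; P3→W gives 6>4]
(A,R,Y): not NE [P1→C gives 7>5; P3→W gives 6>0]
(A,R,Z): not NE [P1→B gives 4>1; P2→S gives 9>8; P3→W gives 6>4]
(A,R,W): not NE [P2→S gives 9>4]
(A,S,X): not NE [P1→B gives 5>0; P2→R gives 8>4; P3→W gives 9>5]
(A,S,Y): not NE [P2→R gives 8>2; P3→W gives 9>3]
(A,S,Z): not NE [P1→C gives 5>1; P3→W gives 9>5]
(A,S,W): not NE [P1→C gives 9>4]
(B,P,X): not NE [P1→A gives 9>3; P3→Z gives 8>1]
(B,P,Y): not NE [P3→Z gives 8>2]
(B,P,Z): not NE [P1→C gives 12>9]
(B,P,W): not NE [P1→C gives 3>2; P2→S gives 8>7; P3→Z gives 8>6]
(B,Q,X): not NE [P2→S gives 9>2; P3→W gives 8>4]
(B,Q,Y): not NE [P1→C gives 7>1; P2→P gives 9>2; P3→W gives 8>1]
(B,Q,Z): not NE [P1→A gives 8>1; P2→P gives 9>1; P3→W gives 8>3]
(B,Q,W): not NE [P1→A gives 9>4; P2→S gives 8>2]
(B,R,X): not NE [P1→C gives 9>1; P2→S gives 9>2]
(B,R,Y): not NE [P1→C gives 7>1; P2→P gives 9>1; P3→Z gives 9>4]
(B,R,Z): not NE [P2→P gives 9>8]
(B,R,W): not NE [P1→A gives 8>3; P2→S gives 8>7; P3→Z gives 9>8]
(B,S,X): NE
(B,S,Y): not NE [P1→A gives 9>6; P2→P gives 9>1]
(B,S,Z): not NE [P1→C gives 5>1; P2→P gives 9>6]
(B,S,W): not NE [P1→C gives 9>5; P3→Z gives 6>1]
(C,P,X): not NE [P1→A gives 9>5; P2→S gives 12>1; P3→Y gives 9>7]
(C,P,Y): not NE [P1→B gives 7>4; P2→R gives 5>1]
(C,P,Z): not NE [P2→Q gives 4>1; P3→Y gives 9>0]
(C,P,W): not NE [P2→S gives 8>3; P3→Y gives 9>7]
(C,Q,X): not NE [P2→S gives 12>9]
(C,Q,Y): not NE [P2→R gives 5>2; P3→X gives 8>4]
(C,Q,Z): not NE [P1→A gives 8>4; P3→X gives 8>5]
(C,Q,W): not NE [P1→A gives 9>8; P2→S gives 8>7; P3→X gives 8>1]
(C,R,X): not NE [P2→S gives 12>9]
(C,R,Y): not NE [P3→Z gives 9>6]
(C,R,Z): not NE [P1→B gives 4>3; P2→Q gives 4>3]
(C,R,W): not NE [P1→A gives 8>3; P2→S gives 8>6; P3→Z gives 9>3]
(C,S,X): not NE [P1→B gives 5>0; P3→Z gives 8>3]
(C,S,Y): not NE [P1→A gives 9>5; P2→R gives 5>4; P3→Z gives 8>1]
(C,S,Z): not NE [P2→Q gives 4>1]
(C,S,W): not NE [P3→Z gives 8>2]

NE set: (B,S,X)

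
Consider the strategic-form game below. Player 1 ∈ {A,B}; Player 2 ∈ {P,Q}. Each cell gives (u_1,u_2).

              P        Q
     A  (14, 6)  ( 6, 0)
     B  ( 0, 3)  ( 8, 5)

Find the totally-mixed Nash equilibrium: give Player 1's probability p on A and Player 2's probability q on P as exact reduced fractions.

p=1/4, q=1/8

P1 indiff ⇒ q·14+(1-q)·6 = q·0+(1-q)·8 ⇒ q(14) = (1-q)(2) ⇒ q = 1/8
P2 indiff ⇒ p·6+(1-p)·3 = p·0+(1-p)·5 ⇒ p(6) = (1-p)(2) ⇒ p = 1/4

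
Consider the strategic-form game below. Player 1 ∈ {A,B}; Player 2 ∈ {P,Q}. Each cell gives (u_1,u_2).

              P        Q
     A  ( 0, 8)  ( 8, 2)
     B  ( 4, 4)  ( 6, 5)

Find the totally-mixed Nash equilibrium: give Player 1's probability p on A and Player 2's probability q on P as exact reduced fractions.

P1 indiff ⇒ q·0+(1-q)·8 = q·4+(1-q)·6 ⇒ q(-4) = (1-q)(-2) ⇒ q = 1/3
P2 indiff ⇒ p·8+(1-p)·4 = p·2+(1-p)·5 ⇒ p(6) = (1-p)(1) ⇒ p = 1/7

(p,q) = (1/7, 1/3)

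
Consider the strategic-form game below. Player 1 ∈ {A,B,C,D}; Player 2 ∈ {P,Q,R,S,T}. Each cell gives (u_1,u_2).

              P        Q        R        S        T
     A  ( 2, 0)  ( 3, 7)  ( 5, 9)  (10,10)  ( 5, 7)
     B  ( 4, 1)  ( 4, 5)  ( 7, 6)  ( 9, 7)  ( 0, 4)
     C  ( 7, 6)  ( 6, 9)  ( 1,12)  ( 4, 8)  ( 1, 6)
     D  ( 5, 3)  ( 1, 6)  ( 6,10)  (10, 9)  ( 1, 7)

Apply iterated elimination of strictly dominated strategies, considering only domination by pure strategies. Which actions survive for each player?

Remaining: P1:{A,B,D} P2:{R,S}

P2 drop P (Q beats it: A:7>0 B:5>1 C:9>6 D:6>3)
P2 drop Q (R beats it: A:9>7 B:6>5 C:12>9 D:10>6)
P1 drop C (A beats it: R:5>1 S:10>4 T:5>1)
P2 drop T (R beats it: A:9>7 B:6>4 D:10>7)
P1→{A,B,D} P2→{R,S}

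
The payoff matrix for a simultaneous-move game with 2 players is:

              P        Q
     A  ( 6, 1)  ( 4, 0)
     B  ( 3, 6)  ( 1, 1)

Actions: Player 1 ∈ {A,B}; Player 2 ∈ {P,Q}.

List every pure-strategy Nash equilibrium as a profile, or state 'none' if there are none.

PSNE = {(A,P)}

(A,P): NE
(A,Q): not NE [P2→P gives 1>0]
(B,P): not NE [P1→A gives 6>3]
(B,Q): not NE [P1→A gives 4>1; P2→P gives 6>1]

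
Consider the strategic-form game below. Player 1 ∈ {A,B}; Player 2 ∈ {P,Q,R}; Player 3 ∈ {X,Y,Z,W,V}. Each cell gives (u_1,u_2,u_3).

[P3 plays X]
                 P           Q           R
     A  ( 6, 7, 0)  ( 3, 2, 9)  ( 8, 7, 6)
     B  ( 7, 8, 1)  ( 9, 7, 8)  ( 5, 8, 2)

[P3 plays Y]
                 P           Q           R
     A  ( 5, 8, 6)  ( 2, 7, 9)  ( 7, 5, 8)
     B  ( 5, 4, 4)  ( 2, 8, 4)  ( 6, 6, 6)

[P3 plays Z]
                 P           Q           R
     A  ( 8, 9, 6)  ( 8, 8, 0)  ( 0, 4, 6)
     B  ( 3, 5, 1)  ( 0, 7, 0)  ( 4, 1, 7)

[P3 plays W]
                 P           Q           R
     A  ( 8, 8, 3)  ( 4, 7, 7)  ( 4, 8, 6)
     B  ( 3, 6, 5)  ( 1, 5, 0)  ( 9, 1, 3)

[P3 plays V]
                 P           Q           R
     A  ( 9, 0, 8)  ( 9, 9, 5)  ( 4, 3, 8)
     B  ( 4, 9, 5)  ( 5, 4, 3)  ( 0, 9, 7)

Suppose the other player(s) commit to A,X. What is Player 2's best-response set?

P2 best: {P,R}

u_2(P vs A,X) = 7
u_2(Q vs A,X) = 2
u_2(R vs A,X) = 7
max payoff 7 at {P,R}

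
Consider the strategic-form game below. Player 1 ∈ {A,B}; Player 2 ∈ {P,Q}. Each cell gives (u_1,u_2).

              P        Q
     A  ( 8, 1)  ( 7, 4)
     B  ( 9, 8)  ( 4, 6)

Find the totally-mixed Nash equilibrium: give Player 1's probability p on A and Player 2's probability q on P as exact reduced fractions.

P1 indiff ⇒ q·8+(1-q)·7 = q·9+(1-q)·4 ⇒ q(-1) = (1-q)(-3) ⇒ q = 3/4
P2 indiff ⇒ p·1+(1-p)·8 = p·4+(1-p)·6 ⇒ p(-3) = (1-p)(-2) ⇒ p = 2/5

p=2/5, q=3/4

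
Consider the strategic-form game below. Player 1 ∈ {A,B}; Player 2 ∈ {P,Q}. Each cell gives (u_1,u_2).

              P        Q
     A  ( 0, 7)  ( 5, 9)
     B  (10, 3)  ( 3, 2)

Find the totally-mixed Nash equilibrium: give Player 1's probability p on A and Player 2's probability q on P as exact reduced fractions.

P1 indiff ⇒ q·0+(1-q)·5 = q·10+(1-q)·3 ⇒ q(-10) = (1-q)(-2) ⇒ q = 1/6
P2 indiff ⇒ p·7+(1-p)·3 = p·9+(1-p)·2 ⇒ p(-2) = (1-p)(-1) ⇒ p = 1/3

P1 mixes 1/3 on A; P2 mixes 1/6 on P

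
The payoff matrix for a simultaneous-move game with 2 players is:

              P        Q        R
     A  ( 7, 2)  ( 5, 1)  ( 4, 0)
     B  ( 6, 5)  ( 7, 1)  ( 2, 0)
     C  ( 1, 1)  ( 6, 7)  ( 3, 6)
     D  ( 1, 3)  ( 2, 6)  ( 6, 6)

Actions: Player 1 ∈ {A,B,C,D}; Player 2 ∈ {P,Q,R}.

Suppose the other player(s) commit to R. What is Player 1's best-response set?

P1 best: {D}

u_1(A vs R) = 4
u_1(B vs R) = 2
u_1(C vs R) = 3
u_1(D vs R) = 6
max payoff 6 at {D}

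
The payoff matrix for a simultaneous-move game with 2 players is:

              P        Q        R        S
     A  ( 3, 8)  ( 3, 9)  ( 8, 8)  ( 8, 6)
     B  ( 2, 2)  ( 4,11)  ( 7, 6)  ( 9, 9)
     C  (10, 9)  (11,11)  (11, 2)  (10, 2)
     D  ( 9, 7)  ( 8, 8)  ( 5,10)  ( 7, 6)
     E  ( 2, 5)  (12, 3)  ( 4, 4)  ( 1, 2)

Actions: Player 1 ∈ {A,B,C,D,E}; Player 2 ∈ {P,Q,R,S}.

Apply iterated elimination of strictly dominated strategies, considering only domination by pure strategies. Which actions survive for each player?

P1 drop A (C beats it: P:10>3 Q:11>3 R:11>8 S:10>8)
P1 drop B (C beats it: P:10>2 Q:11>4 R:11>7 S:10>9)
P1 drop D (C beats it: P:10>9 Q:11>8 R:11>5 S:10>7)
P2 drop R (P beats it: C:9>2 E:5>4)
P2 drop S (P beats it: C:9>2 E:5>2)
P1→{C,E} P2→{P,Q}

IESDS → P1:{C,E} P2:{P,Q}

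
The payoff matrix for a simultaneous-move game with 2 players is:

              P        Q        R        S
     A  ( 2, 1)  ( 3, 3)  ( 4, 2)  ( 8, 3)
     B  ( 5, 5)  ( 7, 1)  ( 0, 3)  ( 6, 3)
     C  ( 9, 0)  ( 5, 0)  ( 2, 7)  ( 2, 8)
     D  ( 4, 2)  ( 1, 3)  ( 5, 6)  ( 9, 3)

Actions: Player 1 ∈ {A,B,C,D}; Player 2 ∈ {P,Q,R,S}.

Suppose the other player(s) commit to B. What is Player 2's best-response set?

u_2(P vs B) = 5
u_2(Q vs B) = 1
u_2(R vs B) = 3
u_2(S vs B) = 3
max payoff 5 at {P}

P2 best: {P}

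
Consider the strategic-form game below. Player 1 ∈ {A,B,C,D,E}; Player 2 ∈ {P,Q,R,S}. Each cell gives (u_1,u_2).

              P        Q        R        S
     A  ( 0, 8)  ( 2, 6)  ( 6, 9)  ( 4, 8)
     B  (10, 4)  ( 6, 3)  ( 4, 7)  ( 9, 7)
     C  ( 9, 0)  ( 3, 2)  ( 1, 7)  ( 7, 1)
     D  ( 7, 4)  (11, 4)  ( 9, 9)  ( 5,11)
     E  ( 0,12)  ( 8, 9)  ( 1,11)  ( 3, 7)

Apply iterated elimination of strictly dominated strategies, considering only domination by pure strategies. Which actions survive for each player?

P1 drop A (D beats it: P:7>0 Q:11>2 R:9>6 S:5>4)
P1 drop C (B beats it: P:10>9 Q:6>3 R:4>1 S:9>7)
P1 drop E (D beats it: P:7>0 Q:11>8 R:9>1 S:5>3)
P2 drop P (R beats it: B:7>4 D:9>4)
P2 drop Q (R beats it: B:7>3 D:9>4)
P1→{B,D} P2→{R,S}

IESDS → P1:{B,D} P2:{R,S}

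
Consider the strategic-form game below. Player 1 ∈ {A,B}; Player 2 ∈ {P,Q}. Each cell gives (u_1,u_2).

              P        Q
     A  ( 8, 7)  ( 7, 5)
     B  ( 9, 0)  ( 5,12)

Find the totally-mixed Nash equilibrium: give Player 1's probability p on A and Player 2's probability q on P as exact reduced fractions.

(p,q) = (6/7, 2/3)

P1 indiff ⇒ q·8+(1-q)·7 = q·9+(1-q)·5 ⇒ q(-1) = (1-q)(-2) ⇒ q = 2/3
P2 indiff ⇒ p·7+(1-p)·0 = p·5+(1-p)·12 ⇒ p(2) = (1-p)(12) ⇒ p = 6/7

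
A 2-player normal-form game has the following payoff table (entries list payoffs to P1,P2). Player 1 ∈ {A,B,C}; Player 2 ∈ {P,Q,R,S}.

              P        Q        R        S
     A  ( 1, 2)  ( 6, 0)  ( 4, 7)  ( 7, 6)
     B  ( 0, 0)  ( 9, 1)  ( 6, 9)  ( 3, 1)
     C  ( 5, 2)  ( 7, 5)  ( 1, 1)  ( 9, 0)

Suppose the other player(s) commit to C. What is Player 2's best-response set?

P2 best: {Q}

u_2(P vs C) = 2
u_2(Q vs C) = 5
u_2(R vs C) = 1
u_2(S vs C) = 0
max payoff 5 at {Q}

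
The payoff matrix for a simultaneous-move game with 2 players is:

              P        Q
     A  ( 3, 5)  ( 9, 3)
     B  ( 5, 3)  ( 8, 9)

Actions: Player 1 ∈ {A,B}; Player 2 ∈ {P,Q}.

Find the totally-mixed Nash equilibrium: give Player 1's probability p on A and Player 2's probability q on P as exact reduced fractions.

(p,q) = (3/4, 1/3)

P1 indiff ⇒ q·3+(1-q)·9 = q·5+(1-q)·8 ⇒ q(-2) = (1-q)(-1) ⇒ q = 1/3
P2 indiff ⇒ p·5+(1-p)·3 = p·3+(1-p)·9 ⇒ p(2) = (1-p)(6) ⇒ p = 3/4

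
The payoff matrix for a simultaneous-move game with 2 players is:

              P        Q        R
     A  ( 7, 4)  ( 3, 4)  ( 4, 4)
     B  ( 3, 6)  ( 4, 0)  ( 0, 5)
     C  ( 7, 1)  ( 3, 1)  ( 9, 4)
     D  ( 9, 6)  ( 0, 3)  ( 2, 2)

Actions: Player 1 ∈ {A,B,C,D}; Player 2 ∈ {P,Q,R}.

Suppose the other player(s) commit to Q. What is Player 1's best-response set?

P1 best: {B}

u_1(A vs Q) = 3
u_1(B vs Q) = 4
u_1(C vs Q) = 3
u_1(D vs Q) = 0
max payoff 4 at {B}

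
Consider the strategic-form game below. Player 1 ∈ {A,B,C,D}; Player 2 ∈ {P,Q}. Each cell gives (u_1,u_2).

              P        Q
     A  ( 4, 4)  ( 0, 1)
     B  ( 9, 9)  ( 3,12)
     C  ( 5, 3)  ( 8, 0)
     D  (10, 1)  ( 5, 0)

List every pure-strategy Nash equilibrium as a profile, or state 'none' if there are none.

(A,P): not NE [P1→D gives 10>4]
(A,Q): not NE [P1→C gives 8>0; P2→P gives 4>1]
(B,P): not NE [P1→D gives 10>9; P2→Q gives 12>9]
(B,Q): not NE [P1→C gives 8>3]
(C,P): not NE [P1→D gives 10>5]
(C,Q): not NE [P2→P gives 3>0]
(D,P): NE
(D,Q): not NE [P1→C gives 8>5; P2→P gives 1>0]

NE set: (D,P)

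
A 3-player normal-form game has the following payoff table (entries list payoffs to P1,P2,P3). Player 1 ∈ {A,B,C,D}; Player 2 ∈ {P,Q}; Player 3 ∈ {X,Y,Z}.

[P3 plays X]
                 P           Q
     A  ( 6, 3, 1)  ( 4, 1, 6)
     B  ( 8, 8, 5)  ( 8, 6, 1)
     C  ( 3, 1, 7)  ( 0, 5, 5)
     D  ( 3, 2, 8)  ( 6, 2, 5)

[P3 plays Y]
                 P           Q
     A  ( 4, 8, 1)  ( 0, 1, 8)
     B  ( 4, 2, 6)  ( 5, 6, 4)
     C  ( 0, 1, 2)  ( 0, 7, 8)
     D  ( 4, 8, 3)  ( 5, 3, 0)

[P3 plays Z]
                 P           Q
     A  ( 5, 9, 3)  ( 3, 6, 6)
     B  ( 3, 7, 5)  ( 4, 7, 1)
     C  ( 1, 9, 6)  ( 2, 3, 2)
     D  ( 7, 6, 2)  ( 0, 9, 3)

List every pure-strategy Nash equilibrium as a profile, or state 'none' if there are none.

(A,P,X): not NE [P1→B gives 8>6; P3→Z gives 3>1]
(A,P,Y): not NE [P3→Z gives 3>1]
(A,P,Z): not NE [P1→D gives 7>5]
(A,Q,X): not NE [P1→B gives 8>4; P2→P gives 3>1; P3→Y gives 8>6]
(A,Q,Y): not NE [P1→D gives 5>0; P2→P gives 8>1]
(A,Q,Z): not NE [P1→B gives 4>3; P2→P gives 9>6; P3→Y gives 8>6]
(B,P,X): not NE [P3→Y gives 6>5]
(B,P,Y): not NE [P2→Q gives 6>2]
(B,P,Z): not NE [P1→D gives 7>3; P3→Y gives 6>5]
(B,Q,X): not NE [P2→P gives 8>6; P3→Y gives 4>1]
(B,Q,Y): NE
(B,Q,Z): not NE [P3→Y gives 4>1]
(C,P,X): not NE [P1→B gives 8>3; P2→Q gives 5>1]
(C,P,Y): not NE [P1→D gives 4>0; P2→Q gives 7>1; P3→X gives 7>2]
(C,P,Z): not NE [P1→D gives 7>1; P3→X gives 7>6]
(C,Q,X): not NE [P1→B gives 8>0; P3→Y gives 8>5]
(C,Q,Y): not NE [P1→D gives 5>0]
(C,Q,Z): not NE [P1→B gives 4>2; P2→P gives 9>3; P3→Y gives 8>2]
(D,P,X): not NE [P1→B gives 8>3]
(D,P,Y): not NE [P3→X gives 8>3]
(D,P,Z): not NE [P2→Q gives 9>6; P3→X gives 8>2]
(D,Q,X): not NE [P1→B gives 8>6]
(D,Q,Y): not NE [P2→P gives 8>3; P3→X gives 5>0]
(D,Q,Z): not NE [P1→B gives 4>0; P3→X gives 5>3]

NE set: (B,Q,Y)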